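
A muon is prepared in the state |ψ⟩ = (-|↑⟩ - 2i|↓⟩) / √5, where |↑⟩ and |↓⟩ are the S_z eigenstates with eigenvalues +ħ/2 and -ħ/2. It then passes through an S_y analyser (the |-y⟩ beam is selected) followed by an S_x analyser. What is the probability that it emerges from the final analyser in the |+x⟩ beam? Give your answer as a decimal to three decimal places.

0.050

First analyser (S_y): P(|-y⟩) = |⟨-y|ψ⟩|² = 1/10.
After stage 1 the state is |-y⟩; P(|+x⟩) = |⟨+x|-y⟩|² = 1/2.
Joint probability = 1/10 × 1/2 = 0.050.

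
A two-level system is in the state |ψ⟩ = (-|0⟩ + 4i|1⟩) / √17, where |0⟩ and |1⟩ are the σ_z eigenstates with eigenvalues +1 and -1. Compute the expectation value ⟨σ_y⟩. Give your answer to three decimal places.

⟨σ_y⟩ = 2 Im(a* b)/(|a|²+|b|²) with a = -1, b = 4i.
a* b = -4i, so ⟨σ_y⟩ = -8/17.

-0.471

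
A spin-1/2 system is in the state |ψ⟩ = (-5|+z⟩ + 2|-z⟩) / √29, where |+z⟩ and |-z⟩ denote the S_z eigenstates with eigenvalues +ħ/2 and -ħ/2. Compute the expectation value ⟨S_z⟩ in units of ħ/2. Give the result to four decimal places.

⟨σ_z⟩ = |a|² - |b|² divided by |a|²+|b|², with a, b the |+z⟩, |-z⟩ amplitudes.
= (25 - 4)/29 = 21/29.
⟨S_z⟩ = (ħ/2)·⟨σ_z⟩.

0.7241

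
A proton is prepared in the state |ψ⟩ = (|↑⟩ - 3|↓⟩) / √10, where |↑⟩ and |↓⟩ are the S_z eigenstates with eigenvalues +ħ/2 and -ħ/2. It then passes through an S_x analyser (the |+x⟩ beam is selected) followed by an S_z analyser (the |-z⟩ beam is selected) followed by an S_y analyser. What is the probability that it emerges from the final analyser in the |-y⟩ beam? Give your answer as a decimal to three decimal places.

0.050

First analyser (S_x): P(|+x⟩) = |⟨+x|ψ⟩|² = 4/20.
After stage 1 the state is |+x⟩; P(|-z⟩) = |⟨-z|+x⟩|² = 1/2.
After stage 2 the state is |-z⟩; P(|-y⟩) = |⟨-y|-z⟩|² = 1/2.
Joint probability = 4/20 × 1/2 × 1/2 = 0.050.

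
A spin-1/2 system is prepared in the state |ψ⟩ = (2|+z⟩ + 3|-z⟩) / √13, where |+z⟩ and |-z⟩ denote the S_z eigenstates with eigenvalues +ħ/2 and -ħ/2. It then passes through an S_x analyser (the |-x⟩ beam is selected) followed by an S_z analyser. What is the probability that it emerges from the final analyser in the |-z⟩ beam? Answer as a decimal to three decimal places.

0.019

First analyser (S_x): P(|-x⟩) = |⟨-x|ψ⟩|² = 1/26.
After stage 1 the state is |-x⟩; P(|-z⟩) = |⟨-z|-x⟩|² = 1/2.
Joint probability = 1/26 × 1/2 = 0.019.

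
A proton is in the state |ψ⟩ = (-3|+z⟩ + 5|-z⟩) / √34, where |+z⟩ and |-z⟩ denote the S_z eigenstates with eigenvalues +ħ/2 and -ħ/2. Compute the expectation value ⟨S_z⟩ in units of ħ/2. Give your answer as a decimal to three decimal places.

-0.471

⟨σ_z⟩ = |a|² - |b|² divided by |a|²+|b|², with a, b the |+z⟩, |-z⟩ amplitudes.
= (9 - 25)/34 = -16/34.
⟨S_z⟩ = (ħ/2)·⟨σ_z⟩.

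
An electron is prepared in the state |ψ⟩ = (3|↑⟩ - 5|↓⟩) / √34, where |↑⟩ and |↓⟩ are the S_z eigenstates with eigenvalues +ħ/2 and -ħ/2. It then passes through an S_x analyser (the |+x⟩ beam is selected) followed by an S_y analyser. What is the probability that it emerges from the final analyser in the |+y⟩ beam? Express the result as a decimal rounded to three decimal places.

0.029

First analyser (S_x): P(|+x⟩) = |⟨+x|ψ⟩|² = 4/68.
After stage 1 the state is |+x⟩; P(|+y⟩) = |⟨+y|+x⟩|² = 1/2.
Joint probability = 4/68 × 1/2 = 0.029.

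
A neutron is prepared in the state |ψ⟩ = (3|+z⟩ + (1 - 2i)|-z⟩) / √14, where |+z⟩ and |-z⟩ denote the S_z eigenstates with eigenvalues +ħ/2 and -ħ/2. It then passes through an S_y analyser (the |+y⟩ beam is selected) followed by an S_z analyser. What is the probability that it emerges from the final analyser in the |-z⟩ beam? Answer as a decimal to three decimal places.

First analyser (S_y): P(|+y⟩) = |⟨+y|ψ⟩|² = 2/28.
After stage 1 the state is |+y⟩; P(|-z⟩) = |⟨-z|+y⟩|² = 1/2.
Joint probability = 2/28 × 1/2 = 0.036.

0.036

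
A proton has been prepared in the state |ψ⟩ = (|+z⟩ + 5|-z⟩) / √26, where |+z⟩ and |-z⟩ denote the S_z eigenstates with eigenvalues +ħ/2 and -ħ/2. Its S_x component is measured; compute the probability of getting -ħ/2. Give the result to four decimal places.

|-x⟩ = (|+z⟩ - |-z⟩)/√2, so ⟨-x|ψ⟩ = (-4) / (√2·√26).
P = |-4|² / 52 = 16/52.

0.3077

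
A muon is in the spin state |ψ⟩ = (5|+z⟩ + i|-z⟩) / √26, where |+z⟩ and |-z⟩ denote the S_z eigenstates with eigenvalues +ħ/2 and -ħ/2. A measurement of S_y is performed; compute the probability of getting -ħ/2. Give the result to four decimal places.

|-y⟩ = (|+z⟩ - i|-z⟩)/√2, so ⟨-y|ψ⟩ = (4) / (√2·√26).
P = |4|² / 52 = 16/52.

0.3077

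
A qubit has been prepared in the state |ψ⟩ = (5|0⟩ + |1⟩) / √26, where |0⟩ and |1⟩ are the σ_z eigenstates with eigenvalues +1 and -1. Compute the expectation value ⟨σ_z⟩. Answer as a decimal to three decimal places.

⟨σ_z⟩ = |a|² - |b|² divided by |a|²+|b|², with a, b the |0⟩, |1⟩ amplitudes.
= (25 - 1)/26 = 24/26.

0.923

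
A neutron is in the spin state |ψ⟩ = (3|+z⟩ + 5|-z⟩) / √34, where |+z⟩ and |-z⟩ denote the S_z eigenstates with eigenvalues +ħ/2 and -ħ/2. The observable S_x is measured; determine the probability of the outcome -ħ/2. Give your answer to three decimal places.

|-x⟩ = (|+z⟩ - |-z⟩)/√2, so ⟨-x|ψ⟩ = (-2) / (√2·√34).
P = |-2|² / 68 = 4/68.

0.059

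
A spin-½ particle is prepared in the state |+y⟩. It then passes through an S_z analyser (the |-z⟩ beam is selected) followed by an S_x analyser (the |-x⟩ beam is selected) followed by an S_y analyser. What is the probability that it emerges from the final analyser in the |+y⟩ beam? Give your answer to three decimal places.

First analyser (S_z): from |+y⟩, P(|-z⟩) = 1/2.
After stage 1 the state is |-z⟩; P(|-x⟩) = |⟨-x|-z⟩|² = 1/2.
After stage 2 the state is |-x⟩; P(|+y⟩) = |⟨+y|-x⟩|² = 1/2.
Joint probability = 1/2 × 1/2 × 1/2 = 0.125.

0.125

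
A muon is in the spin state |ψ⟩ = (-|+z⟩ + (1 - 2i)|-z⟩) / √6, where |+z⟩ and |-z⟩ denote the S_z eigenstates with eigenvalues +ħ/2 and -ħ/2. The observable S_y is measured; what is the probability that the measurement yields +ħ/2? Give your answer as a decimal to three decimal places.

|+y⟩ = (|+z⟩ + i|-z⟩)/√2, so ⟨+y|ψ⟩ = (-3 - i) / (√2·√6).
P = |-3 - i|² / 12 = 10/12.

0.833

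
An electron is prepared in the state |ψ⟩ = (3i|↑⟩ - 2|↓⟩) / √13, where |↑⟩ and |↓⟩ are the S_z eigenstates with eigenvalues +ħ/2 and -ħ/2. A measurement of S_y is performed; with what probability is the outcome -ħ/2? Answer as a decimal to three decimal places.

|-y⟩ = (|↑⟩ - i|↓⟩)/√2, so ⟨-y|ψ⟩ = (i) / (√2·√13).
P = |i|² / 26 = 1/26.

0.038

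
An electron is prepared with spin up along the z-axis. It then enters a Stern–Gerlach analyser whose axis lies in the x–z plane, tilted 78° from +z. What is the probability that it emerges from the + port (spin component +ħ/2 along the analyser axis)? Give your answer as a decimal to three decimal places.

For spin-½, the probability of finding spin-up along an axis at angle θ to the initial spin direction is cos²(θ/2); spin-down is sin²(θ/2).
θ = 78°, so P = cos²(39°) ≈ 0.604.

0.604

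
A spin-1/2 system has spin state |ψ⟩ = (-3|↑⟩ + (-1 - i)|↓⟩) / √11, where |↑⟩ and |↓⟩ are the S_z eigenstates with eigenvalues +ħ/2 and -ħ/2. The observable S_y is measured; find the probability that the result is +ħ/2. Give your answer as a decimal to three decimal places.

0.773

|+y⟩ = (|↑⟩ + i|↓⟩)/√2, so ⟨+y|ψ⟩ = (-4 + i) / (√2·√11).
P = |-4 + i|² / 22 = 17/22.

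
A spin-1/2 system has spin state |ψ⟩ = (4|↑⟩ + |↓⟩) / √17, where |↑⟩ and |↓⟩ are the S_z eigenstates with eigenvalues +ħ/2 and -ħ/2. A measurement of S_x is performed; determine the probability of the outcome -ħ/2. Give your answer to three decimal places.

0.265

|-x⟩ = (|↑⟩ - |↓⟩)/√2, so ⟨-x|ψ⟩ = (3) / (√2·√17).
P = |3|² / 34 = 9/34.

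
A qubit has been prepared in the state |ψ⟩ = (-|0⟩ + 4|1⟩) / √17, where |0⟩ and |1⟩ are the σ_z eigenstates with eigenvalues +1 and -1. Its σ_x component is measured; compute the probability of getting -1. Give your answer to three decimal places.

0.735

|-x⟩ = (|0⟩ - |1⟩)/√2, so ⟨-x|ψ⟩ = (-5) / (√2·√17).
P = |-5|² / 34 = 25/34.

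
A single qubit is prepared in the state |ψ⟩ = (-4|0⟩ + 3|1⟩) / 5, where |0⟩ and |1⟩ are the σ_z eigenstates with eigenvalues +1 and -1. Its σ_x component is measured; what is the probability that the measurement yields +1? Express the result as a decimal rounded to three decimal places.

0.020

|+x⟩ = (|0⟩ + |1⟩)/√2, so ⟨+x|ψ⟩ = (-1) / (√2·5).
P = |-1|² / 50 = 1/50.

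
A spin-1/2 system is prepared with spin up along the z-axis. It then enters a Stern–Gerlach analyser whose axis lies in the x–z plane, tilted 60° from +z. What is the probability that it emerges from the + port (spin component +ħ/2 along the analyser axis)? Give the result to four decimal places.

For spin-½, the probability of finding spin-up along an axis at angle θ to the initial spin direction is cos²(θ/2); spin-down is sin²(θ/2).
θ = 60°, so P = cos²(30°) ≈ 0.7500.

0.7500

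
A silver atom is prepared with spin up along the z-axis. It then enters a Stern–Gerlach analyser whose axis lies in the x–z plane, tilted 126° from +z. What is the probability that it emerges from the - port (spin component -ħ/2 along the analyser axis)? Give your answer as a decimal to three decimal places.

For spin-½, the probability of finding spin-up along an axis at angle θ to the initial spin direction is cos²(θ/2); spin-down is sin²(θ/2).
θ = 126°, so P = sin²(63°) ≈ 0.794.

0.794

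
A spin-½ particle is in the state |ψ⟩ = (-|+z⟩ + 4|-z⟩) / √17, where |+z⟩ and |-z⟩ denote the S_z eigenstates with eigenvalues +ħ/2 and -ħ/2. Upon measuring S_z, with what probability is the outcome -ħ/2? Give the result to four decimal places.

The -ħ/2 outcome corresponds to |-z⟩. Its amplitude in |ψ⟩ is 4/√17.
P = |4|² / 17 = 16/17.

0.9412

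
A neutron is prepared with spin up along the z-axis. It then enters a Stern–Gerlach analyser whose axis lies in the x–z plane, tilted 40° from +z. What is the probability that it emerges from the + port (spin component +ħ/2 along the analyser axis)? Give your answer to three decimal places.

0.883

For spin-½, the probability of finding spin-up along an axis at angle θ to the initial spin direction is cos²(θ/2); spin-down is sin²(θ/2).
θ = 40°, so P = cos²(20°) ≈ 0.883.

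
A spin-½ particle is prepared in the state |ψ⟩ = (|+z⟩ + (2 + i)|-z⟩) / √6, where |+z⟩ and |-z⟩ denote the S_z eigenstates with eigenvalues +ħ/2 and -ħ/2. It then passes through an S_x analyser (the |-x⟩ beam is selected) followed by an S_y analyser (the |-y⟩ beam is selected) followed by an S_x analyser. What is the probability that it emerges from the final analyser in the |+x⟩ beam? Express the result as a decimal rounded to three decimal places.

0.042

First analyser (S_x): P(|-x⟩) = |⟨-x|ψ⟩|² = 2/12.
After stage 1 the state is |-x⟩; P(|-y⟩) = |⟨-y|-x⟩|² = 1/2.
After stage 2 the state is |-y⟩; P(|+x⟩) = |⟨+x|-y⟩|² = 1/2.
Joint probability = 2/12 × 1/2 × 1/2 = 0.042.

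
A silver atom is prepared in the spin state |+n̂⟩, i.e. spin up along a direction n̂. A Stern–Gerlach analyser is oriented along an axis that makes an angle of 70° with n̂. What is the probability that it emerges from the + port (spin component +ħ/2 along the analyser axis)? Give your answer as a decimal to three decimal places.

For spin-½, the probability of finding spin-up along an axis at angle θ to the initial spin direction is cos²(θ/2); spin-down is sin²(θ/2).
θ = 70°, so P = cos²(35°) ≈ 0.671.

0.671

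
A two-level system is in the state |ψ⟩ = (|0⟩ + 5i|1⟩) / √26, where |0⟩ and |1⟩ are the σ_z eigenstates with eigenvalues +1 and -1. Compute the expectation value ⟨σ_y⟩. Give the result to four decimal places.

⟨σ_y⟩ = 2 Im(a* b)/(|a|²+|b|²) with a = 1, b = 5i.
a* b = 5i, so ⟨σ_y⟩ = 10/26.

0.3846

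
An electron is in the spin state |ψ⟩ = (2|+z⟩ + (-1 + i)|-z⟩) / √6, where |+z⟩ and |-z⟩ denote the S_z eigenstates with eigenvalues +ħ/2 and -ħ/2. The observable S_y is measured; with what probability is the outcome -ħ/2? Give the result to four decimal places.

0.1667

|-y⟩ = (|+z⟩ - i|-z⟩)/√2, so ⟨-y|ψ⟩ = (1 - i) / (√2·√6).
P = |1 - i|² / 12 = 2/12.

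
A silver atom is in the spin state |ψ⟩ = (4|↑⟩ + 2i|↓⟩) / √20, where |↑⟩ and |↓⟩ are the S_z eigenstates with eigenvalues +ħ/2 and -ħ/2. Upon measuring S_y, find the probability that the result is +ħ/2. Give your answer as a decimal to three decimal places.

|+y⟩ = (|↑⟩ + i|↓⟩)/√2, so ⟨+y|ψ⟩ = (6) / (√2·√20).
P = |6|² / 40 = 36/40.

0.900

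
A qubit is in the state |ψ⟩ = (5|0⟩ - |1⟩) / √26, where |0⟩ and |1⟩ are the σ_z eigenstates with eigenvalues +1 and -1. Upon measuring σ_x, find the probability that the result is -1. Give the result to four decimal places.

0.6923

|-x⟩ = (|0⟩ - |1⟩)/√2, so ⟨-x|ψ⟩ = (6) / (√2·√26).
P = |6|² / 52 = 36/52.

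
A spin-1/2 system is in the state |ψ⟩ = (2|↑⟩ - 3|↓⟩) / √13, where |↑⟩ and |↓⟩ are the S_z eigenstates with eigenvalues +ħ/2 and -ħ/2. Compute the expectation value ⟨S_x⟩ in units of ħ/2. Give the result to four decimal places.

-0.9231

⟨σ_x⟩ = 2 Re(a* b)/(|a|²+|b|²) with a = 2, b = -3.
a* b = -6, so ⟨σ_x⟩ = -12/13.
⟨S_x⟩ = (ħ/2)·⟨σ_x⟩.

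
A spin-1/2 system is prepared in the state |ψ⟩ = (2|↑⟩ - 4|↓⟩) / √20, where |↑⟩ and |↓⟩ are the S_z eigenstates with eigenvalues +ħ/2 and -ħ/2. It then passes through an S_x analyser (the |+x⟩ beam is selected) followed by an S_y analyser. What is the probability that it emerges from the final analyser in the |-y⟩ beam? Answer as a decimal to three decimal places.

0.050

First analyser (S_x): P(|+x⟩) = |⟨+x|ψ⟩|² = 4/40.
After stage 1 the state is |+x⟩; P(|-y⟩) = |⟨-y|+x⟩|² = 1/2.
Joint probability = 4/40 × 1/2 = 0.050.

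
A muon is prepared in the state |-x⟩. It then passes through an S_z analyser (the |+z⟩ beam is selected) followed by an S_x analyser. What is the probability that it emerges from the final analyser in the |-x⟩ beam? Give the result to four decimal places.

0.2500

First analyser (S_z): from |-x⟩, P(|+z⟩) = 1/2.
After stage 1 the state is |+z⟩; P(|-x⟩) = |⟨-x|+z⟩|² = 1/2.
Joint probability = 1/2 × 1/2 = 0.2500.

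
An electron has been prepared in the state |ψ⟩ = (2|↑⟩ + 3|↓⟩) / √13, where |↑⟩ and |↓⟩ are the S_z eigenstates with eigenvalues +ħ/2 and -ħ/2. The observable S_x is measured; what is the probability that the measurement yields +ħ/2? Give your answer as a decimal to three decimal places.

|+x⟩ = (|↑⟩ + |↓⟩)/√2, so ⟨+x|ψ⟩ = (5) / (√2·√13).
P = |5|² / 26 = 25/26.

0.962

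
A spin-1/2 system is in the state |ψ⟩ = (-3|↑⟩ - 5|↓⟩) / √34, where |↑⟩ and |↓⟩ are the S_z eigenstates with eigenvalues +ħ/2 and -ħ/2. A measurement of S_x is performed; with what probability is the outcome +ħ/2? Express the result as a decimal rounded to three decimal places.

|+x⟩ = (|↑⟩ + |↓⟩)/√2, so ⟨+x|ψ⟩ = (-8) / (√2·√34).
P = |-8|² / 68 = 64/68.

0.941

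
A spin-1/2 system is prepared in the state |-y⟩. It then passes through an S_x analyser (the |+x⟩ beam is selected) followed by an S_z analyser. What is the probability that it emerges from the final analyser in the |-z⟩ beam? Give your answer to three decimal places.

0.250

First analyser (S_x): from |-y⟩, P(|+x⟩) = 1/2.
After stage 1 the state is |+x⟩; P(|-z⟩) = |⟨-z|+x⟩|² = 1/2.
Joint probability = 1/2 × 1/2 = 0.250.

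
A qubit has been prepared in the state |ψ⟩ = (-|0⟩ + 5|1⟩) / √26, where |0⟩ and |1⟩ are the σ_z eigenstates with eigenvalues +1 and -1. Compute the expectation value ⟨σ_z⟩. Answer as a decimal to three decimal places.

⟨σ_z⟩ = |a|² - |b|² divided by |a|²+|b|², with a, b the |0⟩, |1⟩ amplitudes.
= (1 - 25)/26 = -24/26.

-0.923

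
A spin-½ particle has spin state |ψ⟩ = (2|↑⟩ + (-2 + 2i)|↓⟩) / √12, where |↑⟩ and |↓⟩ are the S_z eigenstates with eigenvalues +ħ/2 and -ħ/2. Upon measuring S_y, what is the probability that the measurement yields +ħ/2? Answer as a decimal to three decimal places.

0.833

|+y⟩ = (|↑⟩ + i|↓⟩)/√2, so ⟨+y|ψ⟩ = (4 + 2i) / (√2·√12).
P = |4 + 2i|² / 24 = 20/24.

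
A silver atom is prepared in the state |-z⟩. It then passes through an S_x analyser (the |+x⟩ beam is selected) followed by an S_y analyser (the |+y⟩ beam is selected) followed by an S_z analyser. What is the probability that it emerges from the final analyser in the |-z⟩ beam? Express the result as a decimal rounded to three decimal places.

0.125

First analyser (S_x): from |-z⟩, P(|+x⟩) = 1/2.
After stage 1 the state is |+x⟩; P(|+y⟩) = |⟨+y|+x⟩|² = 1/2.
After stage 2 the state is |+y⟩; P(|-z⟩) = |⟨-z|+y⟩|² = 1/2.
Joint probability = 1/2 × 1/2 × 1/2 = 0.125.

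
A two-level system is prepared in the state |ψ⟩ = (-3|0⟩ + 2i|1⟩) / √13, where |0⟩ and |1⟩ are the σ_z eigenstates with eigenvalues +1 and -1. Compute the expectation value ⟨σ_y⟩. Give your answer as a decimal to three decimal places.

⟨σ_y⟩ = 2 Im(a* b)/(|a|²+|b|²) with a = -3, b = 2i.
a* b = -6i, so ⟨σ_y⟩ = -12/13.

-0.923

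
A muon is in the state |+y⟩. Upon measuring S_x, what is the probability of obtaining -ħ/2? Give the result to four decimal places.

In the S_z basis, |+y⟩ = (|+z⟩ + i|-z⟩)/√2 and |-x⟩ = (|+z⟩ - |-z⟩)/√2.
|⟨-x|+y⟩|² = 1/2.

0.5000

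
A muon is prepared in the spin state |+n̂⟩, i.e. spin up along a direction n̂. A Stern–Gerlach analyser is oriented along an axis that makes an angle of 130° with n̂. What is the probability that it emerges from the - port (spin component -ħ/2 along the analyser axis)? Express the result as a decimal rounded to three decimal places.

0.821

For spin-½, the probability of finding spin-up along an axis at angle θ to the initial spin direction is cos²(θ/2); spin-down is sin²(θ/2).
θ = 130°, so P = sin²(65°) ≈ 0.821.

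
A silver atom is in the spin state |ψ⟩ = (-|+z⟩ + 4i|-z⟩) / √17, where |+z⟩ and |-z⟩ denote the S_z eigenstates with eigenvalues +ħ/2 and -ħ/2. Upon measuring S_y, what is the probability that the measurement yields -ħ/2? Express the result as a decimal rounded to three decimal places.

0.735

|-y⟩ = (|+z⟩ - i|-z⟩)/√2, so ⟨-y|ψ⟩ = (-5) / (√2·√17).
P = |-5|² / 34 = 25/34.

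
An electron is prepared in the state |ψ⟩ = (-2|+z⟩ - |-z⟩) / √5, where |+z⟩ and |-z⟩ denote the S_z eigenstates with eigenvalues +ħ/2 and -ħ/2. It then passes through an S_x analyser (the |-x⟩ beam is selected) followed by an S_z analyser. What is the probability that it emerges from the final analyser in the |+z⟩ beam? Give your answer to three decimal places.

First analyser (S_x): P(|-x⟩) = |⟨-x|ψ⟩|² = 1/10.
After stage 1 the state is |-x⟩; P(|+z⟩) = |⟨+z|-x⟩|² = 1/2.
Joint probability = 1/10 × 1/2 = 0.050.

0.050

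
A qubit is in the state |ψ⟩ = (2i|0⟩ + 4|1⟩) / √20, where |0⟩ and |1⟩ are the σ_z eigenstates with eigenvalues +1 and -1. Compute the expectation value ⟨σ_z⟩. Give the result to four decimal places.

⟨σ_z⟩ = |a|² - |b|² divided by |a|²+|b|², with a, b the |0⟩, |1⟩ amplitudes.
= (4 - 16)/20 = -12/20.

-0.6000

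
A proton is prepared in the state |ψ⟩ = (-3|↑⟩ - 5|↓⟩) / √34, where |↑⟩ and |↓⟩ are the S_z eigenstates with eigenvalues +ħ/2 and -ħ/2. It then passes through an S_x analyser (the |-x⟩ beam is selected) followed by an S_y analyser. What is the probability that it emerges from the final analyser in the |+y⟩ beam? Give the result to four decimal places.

0.0294

First analyser (S_x): P(|-x⟩) = |⟨-x|ψ⟩|² = 4/68.
After stage 1 the state is |-x⟩; P(|+y⟩) = |⟨+y|-x⟩|² = 1/2.
Joint probability = 4/68 × 1/2 = 0.0294.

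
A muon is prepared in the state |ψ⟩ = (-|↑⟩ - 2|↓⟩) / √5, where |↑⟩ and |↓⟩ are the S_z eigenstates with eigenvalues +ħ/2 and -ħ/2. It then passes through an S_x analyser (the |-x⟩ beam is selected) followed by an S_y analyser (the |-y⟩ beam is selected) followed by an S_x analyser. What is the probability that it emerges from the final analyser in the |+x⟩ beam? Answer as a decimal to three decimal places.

First analyser (S_x): P(|-x⟩) = |⟨-x|ψ⟩|² = 1/10.
After stage 1 the state is |-x⟩; P(|-y⟩) = |⟨-y|-x⟩|² = 1/2.
After stage 2 the state is |-y⟩; P(|+x⟩) = |⟨+x|-y⟩|² = 1/2.
Joint probability = 1/10 × 1/2 × 1/2 = 0.025.

0.025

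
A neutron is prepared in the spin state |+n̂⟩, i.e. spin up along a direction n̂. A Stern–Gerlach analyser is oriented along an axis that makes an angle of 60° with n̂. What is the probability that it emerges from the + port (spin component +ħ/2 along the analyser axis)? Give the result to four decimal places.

For spin-½, the probability of finding spin-up along an axis at angle θ to the initial spin direction is cos²(θ/2); spin-down is sin²(θ/2).
θ = 60°, so P = cos²(30°) ≈ 0.7500.

0.7500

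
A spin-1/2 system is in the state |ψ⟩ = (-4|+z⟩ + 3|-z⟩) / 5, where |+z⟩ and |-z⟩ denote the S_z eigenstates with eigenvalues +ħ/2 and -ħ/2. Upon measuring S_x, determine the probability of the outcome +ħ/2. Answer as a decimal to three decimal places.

0.020

|+x⟩ = (|+z⟩ + |-z⟩)/√2, so ⟨+x|ψ⟩ = (-1) / (√2·5).
P = |-1|² / 50 = 1/50.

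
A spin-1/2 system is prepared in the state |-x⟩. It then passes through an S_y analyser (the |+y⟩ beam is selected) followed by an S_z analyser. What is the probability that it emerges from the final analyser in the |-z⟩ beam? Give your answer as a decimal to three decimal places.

First analyser (S_y): from |-x⟩, P(|+y⟩) = 1/2.
After stage 1 the state is |+y⟩; P(|-z⟩) = |⟨-z|+y⟩|² = 1/2.
Joint probability = 1/2 × 1/2 = 0.250.

0.250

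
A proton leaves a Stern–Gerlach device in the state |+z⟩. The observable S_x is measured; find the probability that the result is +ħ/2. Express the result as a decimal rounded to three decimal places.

0.500

In the S_z basis, |+z⟩ = |↑⟩ and |+x⟩ = (|↑⟩ + |↓⟩)/√2.
|⟨+x|+z⟩|² = 1/2.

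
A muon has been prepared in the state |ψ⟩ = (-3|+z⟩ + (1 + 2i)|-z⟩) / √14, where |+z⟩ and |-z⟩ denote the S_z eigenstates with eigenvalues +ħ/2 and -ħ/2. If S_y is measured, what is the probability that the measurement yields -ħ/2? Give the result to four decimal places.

0.9286

|-y⟩ = (|+z⟩ - i|-z⟩)/√2, so ⟨-y|ψ⟩ = (-5 + i) / (√2·√14).
P = |-5 + i|² / 28 = 26/28.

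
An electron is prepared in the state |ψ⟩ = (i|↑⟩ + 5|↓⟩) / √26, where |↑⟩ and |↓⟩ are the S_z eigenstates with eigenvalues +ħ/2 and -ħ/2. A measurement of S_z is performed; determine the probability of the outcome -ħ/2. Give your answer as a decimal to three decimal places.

The -ħ/2 outcome corresponds to |↓⟩. Its amplitude in |ψ⟩ is 5/√26.
P = |5|² / 26 = 25/26.

0.962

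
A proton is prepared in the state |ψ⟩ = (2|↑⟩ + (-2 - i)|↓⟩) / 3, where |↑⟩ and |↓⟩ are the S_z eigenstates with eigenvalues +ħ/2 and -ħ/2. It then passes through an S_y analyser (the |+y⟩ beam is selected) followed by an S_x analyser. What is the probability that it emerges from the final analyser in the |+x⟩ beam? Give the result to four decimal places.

0.1389

First analyser (S_y): P(|+y⟩) = |⟨+y|ψ⟩|² = 5/18.
After stage 1 the state is |+y⟩; P(|+x⟩) = |⟨+x|+y⟩|² = 1/2.
Joint probability = 5/18 × 1/2 = 0.1389.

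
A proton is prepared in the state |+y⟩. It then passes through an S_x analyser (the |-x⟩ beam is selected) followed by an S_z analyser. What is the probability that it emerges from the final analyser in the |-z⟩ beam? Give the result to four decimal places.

First analyser (S_x): from |+y⟩, P(|-x⟩) = 1/2.
After stage 1 the state is |-x⟩; P(|-z⟩) = |⟨-z|-x⟩|² = 1/2.
Joint probability = 1/2 × 1/2 = 0.2500.

0.2500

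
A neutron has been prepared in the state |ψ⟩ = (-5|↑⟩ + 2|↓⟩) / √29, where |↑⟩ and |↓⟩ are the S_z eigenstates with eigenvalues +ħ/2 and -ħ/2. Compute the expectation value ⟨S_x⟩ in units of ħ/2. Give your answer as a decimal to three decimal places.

-0.690

⟨σ_x⟩ = 2 Re(a* b)/(|a|²+|b|²) with a = -5, b = 2.
a* b = -10, so ⟨σ_x⟩ = -20/29.
⟨S_x⟩ = (ħ/2)·⟨σ_x⟩.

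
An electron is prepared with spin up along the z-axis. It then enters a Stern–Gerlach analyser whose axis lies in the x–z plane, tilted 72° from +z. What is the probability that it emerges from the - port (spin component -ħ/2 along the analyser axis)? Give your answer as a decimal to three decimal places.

For spin-½, the probability of finding spin-up along an axis at angle θ to the initial spin direction is cos²(θ/2); spin-down is sin²(θ/2).
θ = 72°, so P = sin²(36°) ≈ 0.345.

0.345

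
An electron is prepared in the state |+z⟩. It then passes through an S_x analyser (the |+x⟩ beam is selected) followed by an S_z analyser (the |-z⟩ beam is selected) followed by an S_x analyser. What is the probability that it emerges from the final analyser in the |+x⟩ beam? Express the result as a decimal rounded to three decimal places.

0.125

First analyser (S_x): from |+z⟩, P(|+x⟩) = 1/2.
After stage 1 the state is |+x⟩; P(|-z⟩) = |⟨-z|+x⟩|² = 1/2.
After stage 2 the state is |-z⟩; P(|+x⟩) = |⟨+x|-z⟩|² = 1/2.
Joint probability = 1/2 × 1/2 × 1/2 = 0.125.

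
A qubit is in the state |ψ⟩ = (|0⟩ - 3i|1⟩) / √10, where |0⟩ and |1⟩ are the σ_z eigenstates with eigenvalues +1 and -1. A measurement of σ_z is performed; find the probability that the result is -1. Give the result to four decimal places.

The -1 outcome corresponds to |1⟩. Its amplitude in |ψ⟩ is -3i/√10.
P = |-3i|² / 10 = 9/10.

0.9000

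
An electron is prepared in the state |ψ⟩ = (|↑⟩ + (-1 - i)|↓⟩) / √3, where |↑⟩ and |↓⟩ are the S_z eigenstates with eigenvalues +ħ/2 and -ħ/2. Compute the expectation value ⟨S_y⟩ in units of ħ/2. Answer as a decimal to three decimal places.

-0.667

⟨σ_y⟩ = 2 Im(a* b)/(|a|²+|b|²) with a = 1, b = (-1 - i).
a* b = (-1 - i), so ⟨σ_y⟩ = -2/3.
⟨S_y⟩ = (ħ/2)·⟨σ_y⟩.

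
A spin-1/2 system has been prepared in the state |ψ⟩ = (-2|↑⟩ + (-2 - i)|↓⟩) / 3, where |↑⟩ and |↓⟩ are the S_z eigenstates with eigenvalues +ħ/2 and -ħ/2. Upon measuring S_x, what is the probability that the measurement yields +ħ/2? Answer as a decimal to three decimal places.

0.944

|+x⟩ = (|↑⟩ + |↓⟩)/√2, so ⟨+x|ψ⟩ = (-4 - i) / (√2·3).
P = |-4 - i|² / 18 = 17/18.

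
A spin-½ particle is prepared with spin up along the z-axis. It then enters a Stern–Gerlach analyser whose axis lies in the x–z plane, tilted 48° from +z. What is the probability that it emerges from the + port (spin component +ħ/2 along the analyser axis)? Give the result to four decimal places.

0.8346

For spin-½, the probability of finding spin-up along an axis at angle θ to the initial spin direction is cos²(θ/2); spin-down is sin²(θ/2).
θ = 48°, so P = cos²(24°) ≈ 0.8346.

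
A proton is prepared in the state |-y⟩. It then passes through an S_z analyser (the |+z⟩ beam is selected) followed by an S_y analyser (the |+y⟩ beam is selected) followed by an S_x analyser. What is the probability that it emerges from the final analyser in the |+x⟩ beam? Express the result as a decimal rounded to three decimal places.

0.125

First analyser (S_z): from |-y⟩, P(|+z⟩) = 1/2.
After stage 1 the state is |+z⟩; P(|+y⟩) = |⟨+y|+z⟩|² = 1/2.
After stage 2 the state is |+y⟩; P(|+x⟩) = |⟨+x|+y⟩|² = 1/2.
Joint probability = 1/2 × 1/2 × 1/2 = 0.125.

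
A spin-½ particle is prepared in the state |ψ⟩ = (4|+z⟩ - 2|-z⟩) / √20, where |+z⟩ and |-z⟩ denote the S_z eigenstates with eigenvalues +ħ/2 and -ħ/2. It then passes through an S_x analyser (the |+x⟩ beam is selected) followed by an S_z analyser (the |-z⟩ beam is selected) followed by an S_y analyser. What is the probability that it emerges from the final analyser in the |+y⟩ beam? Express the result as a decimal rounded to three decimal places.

First analyser (S_x): P(|+x⟩) = |⟨+x|ψ⟩|² = 4/40.
After stage 1 the state is |+x⟩; P(|-z⟩) = |⟨-z|+x⟩|² = 1/2.
After stage 2 the state is |-z⟩; P(|+y⟩) = |⟨+y|-z⟩|² = 1/2.
Joint probability = 4/40 × 1/2 × 1/2 = 0.025.

0.025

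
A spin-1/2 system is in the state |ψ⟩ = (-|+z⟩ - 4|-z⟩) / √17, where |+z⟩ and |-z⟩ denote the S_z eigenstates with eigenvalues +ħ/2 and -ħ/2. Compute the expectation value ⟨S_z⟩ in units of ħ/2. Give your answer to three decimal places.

-0.882

⟨σ_z⟩ = |a|² - |b|² divided by |a|²+|b|², with a, b the |+z⟩, |-z⟩ amplitudes.
= (1 - 16)/17 = -15/17.
⟨S_z⟩ = (ħ/2)·⟨σ_z⟩.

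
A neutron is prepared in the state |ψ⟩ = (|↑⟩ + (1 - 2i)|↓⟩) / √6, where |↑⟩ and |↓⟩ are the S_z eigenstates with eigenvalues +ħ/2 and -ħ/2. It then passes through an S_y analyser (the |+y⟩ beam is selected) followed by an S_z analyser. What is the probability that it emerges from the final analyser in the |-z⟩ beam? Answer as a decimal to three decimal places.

First analyser (S_y): P(|+y⟩) = |⟨+y|ψ⟩|² = 2/12.
After stage 1 the state is |+y⟩; P(|-z⟩) = |⟨-z|+y⟩|² = 1/2.
Joint probability = 2/12 × 1/2 = 0.083.

0.083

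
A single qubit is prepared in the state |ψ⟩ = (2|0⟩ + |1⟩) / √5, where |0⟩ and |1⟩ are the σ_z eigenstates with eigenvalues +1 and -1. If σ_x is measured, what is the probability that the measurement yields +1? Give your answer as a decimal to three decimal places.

|+x⟩ = (|0⟩ + |1⟩)/√2, so ⟨+x|ψ⟩ = (3) / (√2·√5).
P = |3|² / 10 = 9/10.

0.900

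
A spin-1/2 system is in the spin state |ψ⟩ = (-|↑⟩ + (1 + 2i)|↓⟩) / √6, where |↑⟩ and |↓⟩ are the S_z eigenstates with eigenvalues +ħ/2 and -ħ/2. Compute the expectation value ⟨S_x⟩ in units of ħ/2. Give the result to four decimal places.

⟨σ_x⟩ = 2 Re(a* b)/(|a|²+|b|²) with a = -1, b = (1 + 2i).
a* b = (-1 - 2i), so ⟨σ_x⟩ = -2/6.
⟨S_x⟩ = (ħ/2)·⟨σ_x⟩.

-0.3333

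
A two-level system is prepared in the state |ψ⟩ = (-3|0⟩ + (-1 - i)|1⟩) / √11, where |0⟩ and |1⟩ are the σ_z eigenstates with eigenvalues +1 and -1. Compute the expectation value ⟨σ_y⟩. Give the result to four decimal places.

⟨σ_y⟩ = 2 Im(a* b)/(|a|²+|b|²) with a = -3, b = (-1 - i).
a* b = (3 + 3i), so ⟨σ_y⟩ = 6/11.

0.5455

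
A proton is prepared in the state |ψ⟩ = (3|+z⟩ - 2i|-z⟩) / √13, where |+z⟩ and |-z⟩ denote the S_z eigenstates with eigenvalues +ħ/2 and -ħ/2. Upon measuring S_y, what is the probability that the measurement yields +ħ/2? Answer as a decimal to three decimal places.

0.038

|+y⟩ = (|+z⟩ + i|-z⟩)/√2, so ⟨+y|ψ⟩ = (1) / (√2·√13).
P = |1|² / 26 = 1/26.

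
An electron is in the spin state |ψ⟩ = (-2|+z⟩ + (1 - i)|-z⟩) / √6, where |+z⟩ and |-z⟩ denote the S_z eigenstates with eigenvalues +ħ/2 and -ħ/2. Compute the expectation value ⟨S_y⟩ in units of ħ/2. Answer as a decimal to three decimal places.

0.667

⟨σ_y⟩ = 2 Im(a* b)/(|a|²+|b|²) with a = -2, b = (1 - i).
a* b = (-2 + 2i), so ⟨σ_y⟩ = 4/6.
⟨S_y⟩ = (ħ/2)·⟨σ_y⟩.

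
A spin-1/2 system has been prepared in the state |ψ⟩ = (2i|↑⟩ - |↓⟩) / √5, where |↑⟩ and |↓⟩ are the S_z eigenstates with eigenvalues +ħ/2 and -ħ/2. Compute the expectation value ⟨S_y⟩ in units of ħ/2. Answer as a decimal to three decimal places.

⟨σ_y⟩ = 2 Im(a* b)/(|a|²+|b|²) with a = 2i, b = -1.
a* b = 2i, so ⟨σ_y⟩ = 4/5.
⟨S_y⟩ = (ħ/2)·⟨σ_y⟩.

0.800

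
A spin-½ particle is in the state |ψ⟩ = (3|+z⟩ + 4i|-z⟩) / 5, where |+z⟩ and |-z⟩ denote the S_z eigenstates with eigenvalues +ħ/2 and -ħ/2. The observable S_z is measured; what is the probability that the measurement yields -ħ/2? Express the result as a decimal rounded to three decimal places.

The -ħ/2 outcome corresponds to |-z⟩. Its amplitude in |ψ⟩ is 4i/5.
P = |4i|² / 25 = 16/25.

0.640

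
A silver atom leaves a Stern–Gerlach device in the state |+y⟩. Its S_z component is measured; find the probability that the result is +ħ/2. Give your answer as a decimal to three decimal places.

In the S_z basis, |+y⟩ = (|↑⟩ + i|↓⟩)/√2 and |+z⟩ = |↑⟩.
|⟨+z|+y⟩|² = 1/2.

0.500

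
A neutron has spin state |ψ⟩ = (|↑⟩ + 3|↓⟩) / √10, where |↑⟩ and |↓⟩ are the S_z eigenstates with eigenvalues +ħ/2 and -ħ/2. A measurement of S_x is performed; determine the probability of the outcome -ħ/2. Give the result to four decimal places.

0.2000

|-x⟩ = (|↑⟩ - |↓⟩)/√2, so ⟨-x|ψ⟩ = (-2) / (√2·√10).
P = |-2|² / 20 = 4/20.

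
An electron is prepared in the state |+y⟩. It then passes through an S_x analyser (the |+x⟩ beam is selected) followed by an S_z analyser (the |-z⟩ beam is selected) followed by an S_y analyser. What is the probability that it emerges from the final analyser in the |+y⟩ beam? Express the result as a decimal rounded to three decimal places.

0.125

First analyser (S_x): from |+y⟩, P(|+x⟩) = 1/2.
After stage 1 the state is |+x⟩; P(|-z⟩) = |⟨-z|+x⟩|² = 1/2.
After stage 2 the state is |-z⟩; P(|+y⟩) = |⟨+y|-z⟩|² = 1/2.
Joint probability = 1/2 × 1/2 × 1/2 = 0.125.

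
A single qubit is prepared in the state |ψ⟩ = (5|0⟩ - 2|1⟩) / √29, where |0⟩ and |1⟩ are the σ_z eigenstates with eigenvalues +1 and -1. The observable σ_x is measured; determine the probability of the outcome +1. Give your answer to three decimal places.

|+x⟩ = (|0⟩ + |1⟩)/√2, so ⟨+x|ψ⟩ = (3) / (√2·√29).
P = |3|² / 58 = 9/58.

0.155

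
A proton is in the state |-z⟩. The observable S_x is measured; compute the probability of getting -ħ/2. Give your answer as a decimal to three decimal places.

In the S_z basis, |-z⟩ = |↓⟩ and |-x⟩ = (|↑⟩ - |↓⟩)/√2.
|⟨-x|-z⟩|² = 1/2.

0.500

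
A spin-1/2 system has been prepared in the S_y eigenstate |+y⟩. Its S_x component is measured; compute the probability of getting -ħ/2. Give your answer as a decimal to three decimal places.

0.500

In the S_z basis, |+y⟩ = (|↑⟩ + i|↓⟩)/√2 and |-x⟩ = (|↑⟩ - |↓⟩)/√2.
|⟨-x|+y⟩|² = 1/2.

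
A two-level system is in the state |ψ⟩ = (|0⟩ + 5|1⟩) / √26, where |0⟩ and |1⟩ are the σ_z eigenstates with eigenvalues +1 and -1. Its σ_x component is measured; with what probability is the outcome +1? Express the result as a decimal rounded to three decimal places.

0.692

|+x⟩ = (|0⟩ + |1⟩)/√2, so ⟨+x|ψ⟩ = (6) / (√2·√26).
P = |6|² / 52 = 36/52.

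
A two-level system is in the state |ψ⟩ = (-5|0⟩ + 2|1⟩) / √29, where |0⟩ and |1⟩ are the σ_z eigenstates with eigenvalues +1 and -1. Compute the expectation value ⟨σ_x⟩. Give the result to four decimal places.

-0.6897

⟨σ_x⟩ = 2 Re(a* b)/(|a|²+|b|²) with a = -5, b = 2.
a* b = -10, so ⟨σ_x⟩ = -20/29.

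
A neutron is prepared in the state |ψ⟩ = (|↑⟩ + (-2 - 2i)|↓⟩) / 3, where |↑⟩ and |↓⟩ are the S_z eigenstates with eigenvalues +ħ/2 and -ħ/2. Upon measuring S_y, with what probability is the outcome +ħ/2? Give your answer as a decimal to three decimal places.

0.278

|+y⟩ = (|↑⟩ + i|↓⟩)/√2, so ⟨+y|ψ⟩ = (-1 + 2i) / (√2·3).
P = |-1 + 2i|² / 18 = 5/18.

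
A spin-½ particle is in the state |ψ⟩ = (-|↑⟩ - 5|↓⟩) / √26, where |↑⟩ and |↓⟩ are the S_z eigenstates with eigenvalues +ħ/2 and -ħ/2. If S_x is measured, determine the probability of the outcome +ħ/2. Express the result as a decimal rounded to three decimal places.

|+x⟩ = (|↑⟩ + |↓⟩)/√2, so ⟨+x|ψ⟩ = (-6) / (√2·√26).
P = |-6|² / 52 = 36/52.

0.692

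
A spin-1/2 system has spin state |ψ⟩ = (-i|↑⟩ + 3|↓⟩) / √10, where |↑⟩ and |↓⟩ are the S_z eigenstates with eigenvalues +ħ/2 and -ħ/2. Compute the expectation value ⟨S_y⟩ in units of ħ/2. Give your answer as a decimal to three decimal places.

0.600

⟨σ_y⟩ = 2 Im(a* b)/(|a|²+|b|²) with a = -i, b = 3.
a* b = 3i, so ⟨σ_y⟩ = 6/10.
⟨S_y⟩ = (ħ/2)·⟨σ_y⟩.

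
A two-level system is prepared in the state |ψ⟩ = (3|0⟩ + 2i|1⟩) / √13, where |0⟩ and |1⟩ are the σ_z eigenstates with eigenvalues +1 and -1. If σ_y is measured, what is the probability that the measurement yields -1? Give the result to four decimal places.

|-y⟩ = (|0⟩ - i|1⟩)/√2, so ⟨-y|ψ⟩ = (1) / (√2·√13).
P = |1|² / 26 = 1/26.

0.0385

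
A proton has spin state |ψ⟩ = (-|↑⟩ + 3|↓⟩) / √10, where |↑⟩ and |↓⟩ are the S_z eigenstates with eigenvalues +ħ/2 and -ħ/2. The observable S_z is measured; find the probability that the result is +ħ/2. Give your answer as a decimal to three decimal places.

0.100

The +ħ/2 outcome corresponds to |↑⟩. Its amplitude in |ψ⟩ is -1/√10.
P = |-1|² / 10 = 1/10.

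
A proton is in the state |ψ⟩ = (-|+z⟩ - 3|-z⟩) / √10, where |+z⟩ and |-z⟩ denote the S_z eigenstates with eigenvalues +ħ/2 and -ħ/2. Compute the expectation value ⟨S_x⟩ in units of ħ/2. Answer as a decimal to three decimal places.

0.600

⟨σ_x⟩ = 2 Re(a* b)/(|a|²+|b|²) with a = -1, b = -3.
a* b = 3, so ⟨σ_x⟩ = 6/10.
⟨S_x⟩ = (ħ/2)·⟨σ_x⟩.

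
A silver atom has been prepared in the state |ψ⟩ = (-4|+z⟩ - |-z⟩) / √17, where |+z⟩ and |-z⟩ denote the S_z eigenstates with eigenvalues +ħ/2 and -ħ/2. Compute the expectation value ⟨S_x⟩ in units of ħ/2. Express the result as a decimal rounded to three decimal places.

0.471

⟨σ_x⟩ = 2 Re(a* b)/(|a|²+|b|²) with a = -4, b = -1.
a* b = 4, so ⟨σ_x⟩ = 8/17.
⟨S_x⟩ = (ħ/2)·⟨σ_x⟩.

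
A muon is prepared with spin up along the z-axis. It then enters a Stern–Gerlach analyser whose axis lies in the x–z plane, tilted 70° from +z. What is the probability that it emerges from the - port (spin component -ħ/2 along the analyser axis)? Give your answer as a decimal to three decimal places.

For spin-½, the probability of finding spin-up along an axis at angle θ to the initial spin direction is cos²(θ/2); spin-down is sin²(θ/2).
θ = 70°, so P = sin²(35°) ≈ 0.329.

0.329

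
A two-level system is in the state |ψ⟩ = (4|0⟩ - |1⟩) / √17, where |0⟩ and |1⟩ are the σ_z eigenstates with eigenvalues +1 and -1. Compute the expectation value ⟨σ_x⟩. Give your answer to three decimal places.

⟨σ_x⟩ = 2 Re(a* b)/(|a|²+|b|²) with a = 4, b = -1.
a* b = -4, so ⟨σ_x⟩ = -8/17.

-0.471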